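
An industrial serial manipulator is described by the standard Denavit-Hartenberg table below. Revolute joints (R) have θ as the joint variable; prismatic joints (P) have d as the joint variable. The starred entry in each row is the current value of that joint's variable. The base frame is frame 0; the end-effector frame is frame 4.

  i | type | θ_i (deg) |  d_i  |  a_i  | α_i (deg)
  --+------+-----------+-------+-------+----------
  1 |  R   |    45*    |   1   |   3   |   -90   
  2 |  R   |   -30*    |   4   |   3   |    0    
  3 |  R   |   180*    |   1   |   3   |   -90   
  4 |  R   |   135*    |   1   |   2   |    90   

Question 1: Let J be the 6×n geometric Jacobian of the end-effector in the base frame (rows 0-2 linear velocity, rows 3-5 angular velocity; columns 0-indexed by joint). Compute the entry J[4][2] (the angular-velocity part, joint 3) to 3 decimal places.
0.707

axis z_2 = (-0.7071,0.7071,0.0000); lever o_n−o_2 = (-1.0318,-1.6175,0.0731)
cross product → J_v[:, 2] = (0.0517,0.0517,1.8733)
J_ω[:, 2] = z_2
entry J[4][2] = 0.7071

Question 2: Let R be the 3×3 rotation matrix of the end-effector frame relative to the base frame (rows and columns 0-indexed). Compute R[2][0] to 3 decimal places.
0.354

End-effector x-axis (col 0 of R) = (0.9330,-0.0670,0.3536)
R[2][0] = 0.3536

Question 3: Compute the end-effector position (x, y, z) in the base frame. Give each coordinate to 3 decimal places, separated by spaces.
0.098 5.169 2.573

after link 1: o_1 = (2.1213, 2.1213, 1.0000)
after link 2: o_2 = (1.1300, 6.7869, 2.5000)
after link 3: o_3 = (-1.4142, 5.6569, 1.0000)
after link 4: o_4 = (0.0983, 5.1693, 2.5731)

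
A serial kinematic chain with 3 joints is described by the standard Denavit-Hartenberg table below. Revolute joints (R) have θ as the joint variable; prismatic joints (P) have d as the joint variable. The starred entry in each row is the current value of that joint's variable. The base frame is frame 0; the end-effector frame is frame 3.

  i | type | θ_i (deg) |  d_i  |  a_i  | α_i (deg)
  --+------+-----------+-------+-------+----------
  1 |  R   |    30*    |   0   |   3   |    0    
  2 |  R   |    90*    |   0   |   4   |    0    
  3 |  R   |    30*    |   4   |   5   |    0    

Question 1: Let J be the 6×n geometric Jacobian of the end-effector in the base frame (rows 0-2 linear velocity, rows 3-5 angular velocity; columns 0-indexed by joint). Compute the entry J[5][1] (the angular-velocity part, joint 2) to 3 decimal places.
1.000

axis z_1 = (0.0000,0.0000,1.0000); lever o_n−o_1 = (-6.3301,5.9641,4.0000)
cross product → J_v[:, 1] = (-5.9641,-6.3301,0.0000)
J_ω[:, 1] = z_1
entry J[5][1] = 1.0000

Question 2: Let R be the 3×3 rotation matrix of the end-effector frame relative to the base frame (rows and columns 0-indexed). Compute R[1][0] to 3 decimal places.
End-effector x-axis (col 0 of R) = (-0.8660,0.5000,0.0000)
R[1][0] = 0.5000

0.500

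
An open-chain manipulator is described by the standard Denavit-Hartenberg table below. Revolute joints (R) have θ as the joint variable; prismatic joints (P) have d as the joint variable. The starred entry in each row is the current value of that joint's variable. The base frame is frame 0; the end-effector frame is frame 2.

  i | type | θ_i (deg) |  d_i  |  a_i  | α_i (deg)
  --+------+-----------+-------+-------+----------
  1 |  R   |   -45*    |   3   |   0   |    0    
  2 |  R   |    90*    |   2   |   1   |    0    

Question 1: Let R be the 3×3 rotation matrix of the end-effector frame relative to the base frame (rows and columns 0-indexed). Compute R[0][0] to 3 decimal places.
End-effector x-axis (col 0 of R) = (0.7071,0.7071,0.0000)
R[0][0] = 0.7071

0.707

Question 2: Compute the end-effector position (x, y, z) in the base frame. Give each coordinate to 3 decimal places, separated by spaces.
after link 1: o_1 = (0.0000, 0.0000, 3.0000)
after link 2: o_2 = (0.7071, 0.7071, 5.0000)

0.707 0.707 5.000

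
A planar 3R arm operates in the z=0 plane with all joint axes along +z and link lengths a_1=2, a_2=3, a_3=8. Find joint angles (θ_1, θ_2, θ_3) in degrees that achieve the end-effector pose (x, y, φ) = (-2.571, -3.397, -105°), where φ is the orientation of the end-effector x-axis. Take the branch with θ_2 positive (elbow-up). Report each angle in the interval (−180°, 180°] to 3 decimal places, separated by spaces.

60.015 59.984 135.000

wrist centre = target − a_3·(cos φ, sin φ) = (-0.5004, 4.3304)
cos θ_2 = (19.0029−2²−3²)/(2·2·3) = 0.5002; θ_2 = 59.9842° (elbow-up)
β = atan2(4.3304,-0.5004) = 96.5922°; ψ = atan2(2.5977,3.5007) = 36.5768°
θ_1 = β − ψ = 60.0154°
θ_3 = φ − θ_1 − θ_2 = 135.0004° (wrapped to (-180°,180°])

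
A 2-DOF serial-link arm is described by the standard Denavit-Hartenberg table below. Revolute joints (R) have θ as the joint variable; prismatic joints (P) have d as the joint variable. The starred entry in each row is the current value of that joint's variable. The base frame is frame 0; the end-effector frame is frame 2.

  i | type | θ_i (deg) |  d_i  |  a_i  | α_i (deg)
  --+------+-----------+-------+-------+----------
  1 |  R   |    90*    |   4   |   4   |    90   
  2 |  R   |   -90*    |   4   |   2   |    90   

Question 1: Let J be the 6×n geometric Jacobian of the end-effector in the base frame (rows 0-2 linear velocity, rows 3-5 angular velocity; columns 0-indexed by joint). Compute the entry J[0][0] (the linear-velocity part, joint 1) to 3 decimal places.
-4.000

axis z_0 = ẑ; lever o_n−o_0 = (4.0000,4.0000,2.0000)
cross product → J_v[:, 0] = (-4.0000,4.0000,0.0000)
J_ω[:, 0] = z_0
entry J[0][0] = -4.0000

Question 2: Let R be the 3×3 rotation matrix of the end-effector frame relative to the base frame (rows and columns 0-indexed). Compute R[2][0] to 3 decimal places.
End-effector x-axis (col 0 of R) = (0.0000,0.0000,-1.0000)
R[2][0] = -1.0000

-1.000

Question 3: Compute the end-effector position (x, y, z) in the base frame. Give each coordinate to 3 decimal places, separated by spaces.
after link 1: o_1 = (0.0000, 4.0000, 4.0000)
after link 2: o_2 = (4.0000, 4.0000, 2.0000)

4.000 4.000 2.000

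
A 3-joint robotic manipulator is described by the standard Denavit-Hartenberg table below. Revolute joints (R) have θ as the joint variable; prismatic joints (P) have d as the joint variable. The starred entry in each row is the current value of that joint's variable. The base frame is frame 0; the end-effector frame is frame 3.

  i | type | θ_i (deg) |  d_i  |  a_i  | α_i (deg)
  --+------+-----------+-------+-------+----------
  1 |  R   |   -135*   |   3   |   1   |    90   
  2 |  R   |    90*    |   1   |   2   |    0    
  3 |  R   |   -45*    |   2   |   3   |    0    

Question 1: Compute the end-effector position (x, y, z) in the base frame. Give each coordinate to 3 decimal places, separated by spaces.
after link 1: o_1 = (-0.7071, -0.7071, 3.0000)
after link 2: o_2 = (-1.4142, -0.0000, 5.0000)
after link 3: o_3 = (-4.3284, -0.0858, 7.1213)

-4.328 -0.086 7.121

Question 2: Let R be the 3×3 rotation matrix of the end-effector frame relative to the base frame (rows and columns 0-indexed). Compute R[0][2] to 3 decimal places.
End-effector z-axis (col 2 of R) = (-0.7071,0.7071,0.0000)
R[0][2] = -0.7071

-0.707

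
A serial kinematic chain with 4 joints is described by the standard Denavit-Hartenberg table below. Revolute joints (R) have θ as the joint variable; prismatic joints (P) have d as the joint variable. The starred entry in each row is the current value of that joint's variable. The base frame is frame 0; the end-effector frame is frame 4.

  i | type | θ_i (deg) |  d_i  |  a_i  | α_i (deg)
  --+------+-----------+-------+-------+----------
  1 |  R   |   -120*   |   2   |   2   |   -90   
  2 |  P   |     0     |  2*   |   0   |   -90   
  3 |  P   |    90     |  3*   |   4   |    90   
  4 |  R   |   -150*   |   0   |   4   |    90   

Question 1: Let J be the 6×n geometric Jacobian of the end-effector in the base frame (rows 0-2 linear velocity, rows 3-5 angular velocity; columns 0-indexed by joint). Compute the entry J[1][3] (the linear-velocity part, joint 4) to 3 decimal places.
axis z_3 = (-0.5000,-0.8660,-0.0000); lever o_n−o_3 = (3.0000,-1.7321,2.0000)
cross product → J_v[:, 3] = (-1.7321,1.0000,3.4641)
J_ω[:, 3] = z_3
entry J[1][3] = 1.0000

1.000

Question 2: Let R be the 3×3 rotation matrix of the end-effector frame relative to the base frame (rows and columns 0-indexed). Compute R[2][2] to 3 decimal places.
End-effector z-axis (col 2 of R) = (0.4330,-0.2500,-0.8660)
R[2][2] = -0.8660

-0.866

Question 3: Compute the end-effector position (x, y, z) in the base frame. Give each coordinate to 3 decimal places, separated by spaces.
after link 1: o_1 = (-1.0000, -1.7321, 2.0000)
after link 2: o_2 = (0.7321, -2.7321, 2.0000)
after link 3: o_3 = (-2.7321, -0.7321, -1.0000)
after link 4: o_4 = (0.2679, -2.4641, 1.0000)

0.268 -2.464 1.000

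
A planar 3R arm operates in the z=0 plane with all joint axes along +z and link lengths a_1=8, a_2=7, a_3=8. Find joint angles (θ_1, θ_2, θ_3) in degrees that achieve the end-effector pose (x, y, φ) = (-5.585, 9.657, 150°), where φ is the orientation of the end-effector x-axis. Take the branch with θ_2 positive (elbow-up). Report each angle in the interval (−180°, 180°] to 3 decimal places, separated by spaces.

wrist centre = target − a_3·(cos φ, sin φ) = (1.3432, 5.6570)
cos θ_2 = (33.8058−8²−7²)/(2·8·7) = -0.7071; θ_2 = 134.9987° (elbow-up)
β = atan2(5.6570,1.3432) = 76.6430°; ψ = atan2(4.9499,3.0504) = 58.3564°
θ_1 = β − ψ = 18.2866°
θ_3 = φ − θ_1 − θ_2 = -3.2853° (wrapped to (-180°,180°])

18.287 134.999 -3.285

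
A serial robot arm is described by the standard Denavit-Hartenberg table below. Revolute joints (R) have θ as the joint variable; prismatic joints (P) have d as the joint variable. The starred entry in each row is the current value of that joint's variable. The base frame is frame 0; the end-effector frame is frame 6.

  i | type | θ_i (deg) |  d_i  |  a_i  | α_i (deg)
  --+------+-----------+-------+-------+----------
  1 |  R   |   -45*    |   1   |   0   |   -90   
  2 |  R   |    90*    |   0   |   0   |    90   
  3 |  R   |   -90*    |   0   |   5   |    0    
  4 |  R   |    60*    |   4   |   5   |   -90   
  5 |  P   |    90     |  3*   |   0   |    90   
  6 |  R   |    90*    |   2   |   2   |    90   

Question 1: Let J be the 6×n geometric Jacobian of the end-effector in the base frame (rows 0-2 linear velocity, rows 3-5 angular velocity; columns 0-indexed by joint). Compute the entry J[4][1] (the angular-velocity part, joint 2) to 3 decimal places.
0.707

axis z_1 = (0.7071,0.7071,0.0000); lever o_n−o_1 = (-0.1201,-5.7770,-8.5622)
cross product → J_v[:, 1] = (-6.0544,6.0544,-4.0000)
J_ω[:, 1] = z_1
entry J[4][1] = 0.7071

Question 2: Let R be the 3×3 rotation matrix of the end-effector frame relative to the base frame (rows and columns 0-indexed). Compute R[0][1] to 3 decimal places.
-0.354

End-effector y-axis (col 1 of R) = (-0.3536,-0.3536,-0.8660)
R[0][1] = -0.3536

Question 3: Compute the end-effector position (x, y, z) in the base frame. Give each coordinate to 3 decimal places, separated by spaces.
after link 1: o_1 = (0.0000, 0.0000, 1.0000)
after link 2: o_2 = (0.0000, 0.0000, 1.0000)
after link 3: o_3 = (-3.5355, -3.5355, 1.0000)
after link 4: o_4 = (-2.4749, -8.1317, -3.3301)
after link 5: o_5 = (-0.6378, -6.2946, -4.8301)
after link 6: o_6 = (-0.1201, -5.7770, -7.5622)

-0.120 -5.777 -7.562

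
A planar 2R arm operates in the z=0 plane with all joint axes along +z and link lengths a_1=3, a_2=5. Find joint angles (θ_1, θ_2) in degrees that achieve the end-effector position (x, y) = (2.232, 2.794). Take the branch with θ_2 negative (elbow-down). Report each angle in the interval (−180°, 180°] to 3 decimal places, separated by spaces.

cos θ_2 = (12.7883−3²−5²)/(2·3·5) = -0.7071; θ_2 = -134.9960° (elbow-down)
β = atan2(2.7940,2.2320) = 51.3802°; ψ = atan2(-3.5358,-0.5353) = -98.6088°
θ_1 = β − ψ = 149.9890°

149.989 -134.996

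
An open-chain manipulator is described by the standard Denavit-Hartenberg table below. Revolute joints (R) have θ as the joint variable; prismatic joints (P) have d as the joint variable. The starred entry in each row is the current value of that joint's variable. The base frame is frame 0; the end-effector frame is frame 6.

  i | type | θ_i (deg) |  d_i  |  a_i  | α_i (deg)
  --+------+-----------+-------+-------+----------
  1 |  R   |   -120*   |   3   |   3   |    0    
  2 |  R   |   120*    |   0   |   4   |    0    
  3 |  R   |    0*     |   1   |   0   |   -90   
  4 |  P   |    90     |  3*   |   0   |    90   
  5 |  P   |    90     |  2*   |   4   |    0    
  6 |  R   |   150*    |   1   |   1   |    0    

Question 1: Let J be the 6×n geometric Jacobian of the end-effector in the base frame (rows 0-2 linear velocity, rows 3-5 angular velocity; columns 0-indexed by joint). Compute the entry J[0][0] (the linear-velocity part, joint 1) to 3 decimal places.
-3.536

axis z_0 = ẑ; lever o_n−o_0 = (5.5000,3.5359,4.5000)
cross product → J_v[:, 0] = (-3.5359,5.5000,0.0000)
J_ω[:, 0] = z_0
entry J[0][0] = -3.5359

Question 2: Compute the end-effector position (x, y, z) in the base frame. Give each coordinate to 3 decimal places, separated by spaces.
after link 1: o_1 = (-1.5000, -2.5981, 3.0000)
after link 2: o_2 = (2.5000, -2.5981, 3.0000)
after link 3: o_3 = (2.5000, -2.5981, 4.0000)
after link 4: o_4 = (2.5000, 0.4019, 4.0000)
after link 5: o_5 = (4.5000, 4.4019, 4.0000)
after link 6: o_6 = (5.5000, 3.5359, 4.5000)

5.500 3.536 4.500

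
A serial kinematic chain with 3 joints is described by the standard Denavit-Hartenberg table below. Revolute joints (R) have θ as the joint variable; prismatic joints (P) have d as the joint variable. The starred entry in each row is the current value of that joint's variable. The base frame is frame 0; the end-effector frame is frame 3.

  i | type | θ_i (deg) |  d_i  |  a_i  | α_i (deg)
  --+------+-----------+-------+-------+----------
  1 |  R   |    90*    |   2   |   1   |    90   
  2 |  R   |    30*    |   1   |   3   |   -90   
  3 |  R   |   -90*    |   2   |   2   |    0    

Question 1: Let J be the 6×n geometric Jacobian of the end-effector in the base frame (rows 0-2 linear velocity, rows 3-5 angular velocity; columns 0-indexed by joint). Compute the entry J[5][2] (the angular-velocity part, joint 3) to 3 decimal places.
axis z_2 = (-0.0000,-0.5000,0.8660); lever o_n−o_2 = (2.0000,-1.0000,1.7321)
cross product → J_v[:, 2] = (0.0000,1.7321,1.0000)
J_ω[:, 2] = z_2
entry J[5][2] = 0.8660

0.866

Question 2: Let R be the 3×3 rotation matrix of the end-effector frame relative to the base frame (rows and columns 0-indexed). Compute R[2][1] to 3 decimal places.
End-effector y-axis (col 1 of R) = (-0.0000,0.8660,0.5000)
R[2][1] = 0.5000

0.500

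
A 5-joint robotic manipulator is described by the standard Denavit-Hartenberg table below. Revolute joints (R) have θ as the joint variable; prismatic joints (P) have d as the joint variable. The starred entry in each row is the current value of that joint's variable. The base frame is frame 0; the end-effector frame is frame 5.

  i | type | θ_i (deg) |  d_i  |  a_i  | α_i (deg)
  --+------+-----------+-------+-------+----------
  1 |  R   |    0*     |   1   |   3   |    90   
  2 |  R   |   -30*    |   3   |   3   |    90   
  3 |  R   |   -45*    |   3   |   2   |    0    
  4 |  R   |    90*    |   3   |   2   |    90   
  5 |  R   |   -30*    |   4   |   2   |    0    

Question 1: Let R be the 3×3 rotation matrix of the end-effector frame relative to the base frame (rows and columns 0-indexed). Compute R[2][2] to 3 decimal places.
-0.354

End-effector z-axis (col 2 of R) = (0.6124,0.7071,-0.3536)
R[2][2] = -0.3536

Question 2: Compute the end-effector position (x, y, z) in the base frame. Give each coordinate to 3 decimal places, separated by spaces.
9.058 -1.396 -8.271

after link 1: o_1 = (3.0000, 0.0000, 1.0000)
after link 2: o_2 = (5.5981, -3.0000, -0.5000)
after link 3: o_3 = (5.3228, -1.5858, -3.8052)
after link 4: o_4 = (5.0476, -3.0000, -7.1104)
after link 5: o_5 = (9.0577, -1.3963, -8.2709)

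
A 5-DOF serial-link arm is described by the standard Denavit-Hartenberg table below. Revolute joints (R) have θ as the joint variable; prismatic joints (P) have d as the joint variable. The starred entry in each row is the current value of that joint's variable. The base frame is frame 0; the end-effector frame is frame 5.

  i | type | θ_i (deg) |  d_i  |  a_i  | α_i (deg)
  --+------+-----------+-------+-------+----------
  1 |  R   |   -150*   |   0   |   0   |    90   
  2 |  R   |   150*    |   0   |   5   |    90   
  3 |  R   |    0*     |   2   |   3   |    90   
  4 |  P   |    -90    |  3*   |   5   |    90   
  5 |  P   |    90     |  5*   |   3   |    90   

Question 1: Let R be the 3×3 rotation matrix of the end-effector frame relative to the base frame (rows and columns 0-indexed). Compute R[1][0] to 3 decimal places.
-0.866

End-effector x-axis (col 0 of R) = (0.5000,-0.8660,0.0000)
R[1][0] = -0.8660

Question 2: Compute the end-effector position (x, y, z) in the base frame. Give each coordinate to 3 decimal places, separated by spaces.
after link 1: o_1 = (0.0000, 0.0000, 0.0000)
after link 2: o_2 = (3.7500, 2.1651, 2.5000)
after link 3: o_3 = (5.1340, 2.9641, 5.7321)
after link 4: o_4 = (8.7990, 1.6160, 1.4019)
after link 5: o_5 = (6.5490, -3.1471, -1.0981)

6.549 -3.147 -1.098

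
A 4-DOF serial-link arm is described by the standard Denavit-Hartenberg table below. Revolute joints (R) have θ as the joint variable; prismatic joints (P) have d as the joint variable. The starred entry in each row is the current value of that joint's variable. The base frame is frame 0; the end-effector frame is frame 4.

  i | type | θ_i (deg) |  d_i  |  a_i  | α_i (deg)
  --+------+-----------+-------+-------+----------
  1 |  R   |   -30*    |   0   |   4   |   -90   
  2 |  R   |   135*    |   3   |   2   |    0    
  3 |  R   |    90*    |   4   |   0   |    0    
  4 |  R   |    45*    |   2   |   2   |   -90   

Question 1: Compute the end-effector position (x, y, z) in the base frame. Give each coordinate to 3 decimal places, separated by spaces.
after link 1: o_1 = (3.4641, -2.0000, 0.0000)
after link 2: o_2 = (3.7394, 1.3052, -1.4142)
after link 3: o_3 = (5.7394, 4.7693, -1.4142)
after link 4: o_4 = (6.7394, 6.5013, 0.5858)

6.739 6.501 0.586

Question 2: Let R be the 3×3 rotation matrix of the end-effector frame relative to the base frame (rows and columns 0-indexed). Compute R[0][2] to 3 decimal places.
End-effector z-axis (col 2 of R) = (0.8660,-0.5000,0.0000)
R[0][2] = 0.8660

0.866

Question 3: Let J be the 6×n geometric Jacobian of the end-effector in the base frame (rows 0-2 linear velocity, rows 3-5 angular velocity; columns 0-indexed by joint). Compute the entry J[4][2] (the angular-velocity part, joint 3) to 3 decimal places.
axis z_2 = (0.5000,0.8660,0.0000); lever o_n−o_2 = (3.0000,5.1962,2.0000)
cross product → J_v[:, 2] = (1.7321,-1.0000,-0.0000)
J_ω[:, 2] = z_2
entry J[4][2] = 0.8660

0.866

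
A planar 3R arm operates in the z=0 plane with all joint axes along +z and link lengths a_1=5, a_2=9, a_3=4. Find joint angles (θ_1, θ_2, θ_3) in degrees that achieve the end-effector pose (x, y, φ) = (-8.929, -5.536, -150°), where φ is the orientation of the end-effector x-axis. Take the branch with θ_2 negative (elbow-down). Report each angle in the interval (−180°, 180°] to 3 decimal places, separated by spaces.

wrist centre = target − a_3·(cos φ, sin φ) = (-5.4649, -3.5360)
cos θ_2 = (42.3684−5²−9²)/(2·5·9) = -0.7070; θ_2 = -134.9928° (elbow-down)
β = atan2(-3.5360,-5.4649) = -147.0956°; ψ = atan2(-6.3648,-1.3632) = -102.0886°
θ_1 = β − ψ = -45.0070°
θ_3 = φ − θ_1 − θ_2 = 29.9998° (wrapped to (-180°,180°])

-45.007 -134.993 30.000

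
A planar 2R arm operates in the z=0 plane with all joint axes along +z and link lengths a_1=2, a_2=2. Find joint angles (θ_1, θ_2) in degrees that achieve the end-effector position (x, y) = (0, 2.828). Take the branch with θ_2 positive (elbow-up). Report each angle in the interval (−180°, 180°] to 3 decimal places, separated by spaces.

cos θ_2 = (7.9976−2²−2²)/(2·2·2) = -0.0003; θ_2 = 90.0173° (elbow-up)
β = atan2(2.8280,0.0000) = 90.0000°; ψ = atan2(2.0000,1.9994) = 45.0087°
θ_1 = β − ψ = 44.9913°

44.991 90.017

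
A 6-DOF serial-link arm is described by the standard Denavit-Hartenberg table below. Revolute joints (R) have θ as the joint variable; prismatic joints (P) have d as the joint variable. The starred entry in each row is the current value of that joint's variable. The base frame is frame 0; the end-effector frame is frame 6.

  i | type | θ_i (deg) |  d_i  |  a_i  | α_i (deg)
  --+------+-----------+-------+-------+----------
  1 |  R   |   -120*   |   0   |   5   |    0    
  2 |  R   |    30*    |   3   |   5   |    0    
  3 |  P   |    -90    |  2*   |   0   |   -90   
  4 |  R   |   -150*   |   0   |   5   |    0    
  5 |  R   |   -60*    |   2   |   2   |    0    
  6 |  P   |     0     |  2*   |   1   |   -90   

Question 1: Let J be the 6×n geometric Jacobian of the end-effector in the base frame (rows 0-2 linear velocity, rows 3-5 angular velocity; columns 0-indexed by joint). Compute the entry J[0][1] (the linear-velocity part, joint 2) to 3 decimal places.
9.000

axis z_1 = (0.0000,0.0000,1.0000); lever o_n−o_1 = (6.9282,-9.0000,6.0000)
cross product → J_v[:, 1] = (9.0000,6.9282,-0.0000)
J_ω[:, 1] = z_1
entry J[0][1] = 9.0000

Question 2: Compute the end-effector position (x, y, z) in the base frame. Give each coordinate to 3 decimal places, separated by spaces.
4.428 -13.330 6.000

after link 1: o_1 = (-2.5000, -4.3301, 0.0000)
after link 2: o_2 = (-2.5000, -9.3301, 3.0000)
after link 3: o_3 = (-2.5000, -9.3301, 5.0000)
after link 4: o_4 = (1.8301, -9.3301, 7.5000)
after link 5: o_5 = (3.5622, -11.3301, 6.5000)
after link 6: o_6 = (4.4282, -13.3301, 6.0000)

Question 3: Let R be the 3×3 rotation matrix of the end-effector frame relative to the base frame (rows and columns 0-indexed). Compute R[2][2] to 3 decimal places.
0.866

End-effector z-axis (col 2 of R) = (0.5000,0.0000,0.8660)
R[2][2] = 0.8660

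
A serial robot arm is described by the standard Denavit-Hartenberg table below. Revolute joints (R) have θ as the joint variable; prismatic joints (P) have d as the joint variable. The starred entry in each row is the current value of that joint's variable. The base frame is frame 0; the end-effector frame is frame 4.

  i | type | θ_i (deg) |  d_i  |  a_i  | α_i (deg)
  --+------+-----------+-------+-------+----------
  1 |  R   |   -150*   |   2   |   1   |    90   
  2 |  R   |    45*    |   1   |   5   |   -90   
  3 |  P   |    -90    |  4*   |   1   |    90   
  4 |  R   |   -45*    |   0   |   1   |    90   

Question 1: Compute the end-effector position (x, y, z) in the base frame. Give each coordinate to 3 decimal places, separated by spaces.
-3.265 1.241 7.864

after link 1: o_1 = (-0.8660, -0.5000, 2.0000)
after link 2: o_2 = (-4.4279, -1.4017, 5.5355)
after link 3: o_3 = (-2.4784, 0.8785, 8.3640)
after link 4: o_4 = (-3.2650, 1.2409, 7.8640)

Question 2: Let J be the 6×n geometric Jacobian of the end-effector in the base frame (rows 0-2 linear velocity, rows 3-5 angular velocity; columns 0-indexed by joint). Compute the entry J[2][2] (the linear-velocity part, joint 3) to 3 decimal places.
prismatic axis z_2 = (0.6124,0.3536,0.7071)
J_v[:, 2] = z_2; J_ω[:, 2] = (0,0,0)
entry J[2][2] = 0.7071

0.707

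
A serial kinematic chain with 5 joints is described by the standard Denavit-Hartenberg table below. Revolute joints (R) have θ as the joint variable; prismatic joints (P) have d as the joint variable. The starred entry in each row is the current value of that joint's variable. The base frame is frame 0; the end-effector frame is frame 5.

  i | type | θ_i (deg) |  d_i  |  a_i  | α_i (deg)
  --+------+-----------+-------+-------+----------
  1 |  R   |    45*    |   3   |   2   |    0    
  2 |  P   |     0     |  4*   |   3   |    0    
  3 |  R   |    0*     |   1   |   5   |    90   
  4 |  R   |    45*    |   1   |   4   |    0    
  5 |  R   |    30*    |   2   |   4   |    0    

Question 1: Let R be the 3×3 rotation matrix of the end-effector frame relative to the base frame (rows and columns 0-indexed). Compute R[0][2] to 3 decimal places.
End-effector z-axis (col 2 of R) = (0.7071,-0.7071,0.0000)
R[0][2] = 0.7071

0.707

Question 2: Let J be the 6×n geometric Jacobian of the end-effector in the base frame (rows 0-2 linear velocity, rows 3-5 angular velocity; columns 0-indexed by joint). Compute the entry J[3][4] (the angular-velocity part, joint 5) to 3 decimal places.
axis z_4 = (0.7071,-0.7071,0.0000); lever o_n−o_4 = (2.1463,-0.6822,3.8637)
cross product → J_v[:, 4] = (-2.7321,-2.7321,1.0353)
J_ω[:, 4] = z_4
entry J[3][4] = 0.7071

0.707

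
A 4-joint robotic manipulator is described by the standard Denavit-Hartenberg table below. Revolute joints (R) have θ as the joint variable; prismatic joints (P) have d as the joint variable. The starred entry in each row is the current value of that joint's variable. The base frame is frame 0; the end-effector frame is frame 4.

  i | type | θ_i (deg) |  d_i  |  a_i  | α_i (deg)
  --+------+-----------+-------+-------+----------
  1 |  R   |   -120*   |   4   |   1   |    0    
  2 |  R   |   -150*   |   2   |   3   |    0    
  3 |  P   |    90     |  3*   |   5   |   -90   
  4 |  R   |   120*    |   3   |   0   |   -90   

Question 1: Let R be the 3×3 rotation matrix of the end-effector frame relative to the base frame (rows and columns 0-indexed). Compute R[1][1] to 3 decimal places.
1.000

End-effector y-axis (col 1 of R) = (0.0000,1.0000,-0.0000)
R[1][1] = 1.0000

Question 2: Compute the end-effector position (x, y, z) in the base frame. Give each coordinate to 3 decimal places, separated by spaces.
-5.500 -0.866 9.000

after link 1: o_1 = (-0.5000, -0.8660, 4.0000)
after link 2: o_2 = (-0.5000, 2.1340, 6.0000)
after link 3: o_3 = (-5.5000, 2.1340, 9.0000)
after link 4: o_4 = (-5.5000, -0.8660, 9.0000)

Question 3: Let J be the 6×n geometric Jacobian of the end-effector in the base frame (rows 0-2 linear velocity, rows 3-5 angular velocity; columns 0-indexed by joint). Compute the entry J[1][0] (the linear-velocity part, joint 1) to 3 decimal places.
axis z_0 = ẑ; lever o_n−o_0 = (-5.5000,-0.8660,9.0000)
cross product → J_v[:, 0] = (0.8660,-5.5000,0.0000)
J_ω[:, 0] = z_0
entry J[1][0] = -5.5000

-5.500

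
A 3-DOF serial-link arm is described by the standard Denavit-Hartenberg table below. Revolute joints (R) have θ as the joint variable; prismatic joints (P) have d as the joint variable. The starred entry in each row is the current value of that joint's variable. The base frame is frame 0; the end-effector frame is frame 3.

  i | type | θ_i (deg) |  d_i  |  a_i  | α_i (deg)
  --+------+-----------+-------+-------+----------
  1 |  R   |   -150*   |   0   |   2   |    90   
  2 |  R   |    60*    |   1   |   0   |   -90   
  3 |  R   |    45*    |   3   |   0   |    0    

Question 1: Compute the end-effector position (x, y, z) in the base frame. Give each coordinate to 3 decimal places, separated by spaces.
after link 1: o_1 = (-1.7321, -1.0000, 0.0000)
after link 2: o_2 = (-2.2321, -0.1340, 0.0000)
after link 3: o_3 = (0.0179, 1.1651, 1.5000)

0.018 1.165 1.500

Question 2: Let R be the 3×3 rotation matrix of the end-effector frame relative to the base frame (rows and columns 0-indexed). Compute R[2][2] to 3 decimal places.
End-effector z-axis (col 2 of R) = (0.7500,0.4330,0.5000)
R[2][2] = 0.5000

0.500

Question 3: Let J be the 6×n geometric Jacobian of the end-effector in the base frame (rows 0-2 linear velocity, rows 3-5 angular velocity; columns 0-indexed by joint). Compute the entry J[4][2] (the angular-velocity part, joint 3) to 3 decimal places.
axis z_2 = (0.7500,0.4330,0.5000); lever o_n−o_2 = (2.2500,1.2990,1.5000)
cross product → J_v[:, 2] = (0.0000,-0.0000,0.0000)
J_ω[:, 2] = z_2
entry J[4][2] = 0.4330

0.433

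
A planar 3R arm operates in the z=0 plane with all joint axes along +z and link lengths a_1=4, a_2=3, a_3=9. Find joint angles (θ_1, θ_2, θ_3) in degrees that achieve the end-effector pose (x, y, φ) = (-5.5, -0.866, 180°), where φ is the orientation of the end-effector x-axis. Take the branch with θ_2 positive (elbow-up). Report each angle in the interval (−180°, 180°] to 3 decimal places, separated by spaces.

-60.000 120.000 120.000

wrist centre = target − a_3·(cos φ, sin φ) = (3.5000, -0.8660)
cos θ_2 = (13.0000−4²−3²)/(2·4·3) = -0.5000; θ_2 = 120.0001° (elbow-up)
β = atan2(-0.8660,3.5000) = -13.8975°; ψ = atan2(2.5981,2.5000) = 46.1021°
θ_1 = β − ψ = -59.9996°
θ_3 = φ − θ_1 − θ_2 = 119.9995° (wrapped to (-180°,180°])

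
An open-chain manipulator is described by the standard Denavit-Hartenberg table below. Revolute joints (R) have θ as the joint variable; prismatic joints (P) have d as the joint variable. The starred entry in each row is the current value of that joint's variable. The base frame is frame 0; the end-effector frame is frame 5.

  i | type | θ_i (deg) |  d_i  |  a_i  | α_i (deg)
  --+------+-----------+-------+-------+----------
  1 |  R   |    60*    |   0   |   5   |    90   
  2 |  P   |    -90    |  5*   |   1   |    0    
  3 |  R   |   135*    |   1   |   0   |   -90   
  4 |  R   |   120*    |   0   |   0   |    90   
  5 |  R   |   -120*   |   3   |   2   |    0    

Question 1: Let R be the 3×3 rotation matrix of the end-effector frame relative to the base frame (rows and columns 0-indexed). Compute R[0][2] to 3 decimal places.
End-effector z-axis (col 2 of R) = (-0.1268,0.7803,0.6124)
R[0][2] = -0.1268

-0.127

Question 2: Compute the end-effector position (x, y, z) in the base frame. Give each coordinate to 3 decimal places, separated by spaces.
after link 1: o_1 = (2.5000, 4.3301, 0.0000)
after link 2: o_2 = (6.8301, 1.8301, -1.0000)
after link 3: o_3 = (7.6962, 1.3301, -1.0000)
after link 4: o_4 = (7.6962, 1.3301, -1.0000)
after link 5: o_5 = (8.8548, 4.6050, -0.0341)

8.855 4.605 -0.034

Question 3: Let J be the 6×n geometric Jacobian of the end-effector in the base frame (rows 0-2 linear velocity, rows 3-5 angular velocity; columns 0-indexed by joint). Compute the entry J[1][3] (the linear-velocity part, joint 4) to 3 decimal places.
1.161

axis z_3 = (-0.3536,-0.6124,0.7071); lever o_n−o_3 = (1.1587,3.2748,0.9659)
cross product → J_v[:, 3] = (-2.9072,1.1608,-0.4483)
J_ω[:, 3] = z_3
entry J[1][3] = 1.1608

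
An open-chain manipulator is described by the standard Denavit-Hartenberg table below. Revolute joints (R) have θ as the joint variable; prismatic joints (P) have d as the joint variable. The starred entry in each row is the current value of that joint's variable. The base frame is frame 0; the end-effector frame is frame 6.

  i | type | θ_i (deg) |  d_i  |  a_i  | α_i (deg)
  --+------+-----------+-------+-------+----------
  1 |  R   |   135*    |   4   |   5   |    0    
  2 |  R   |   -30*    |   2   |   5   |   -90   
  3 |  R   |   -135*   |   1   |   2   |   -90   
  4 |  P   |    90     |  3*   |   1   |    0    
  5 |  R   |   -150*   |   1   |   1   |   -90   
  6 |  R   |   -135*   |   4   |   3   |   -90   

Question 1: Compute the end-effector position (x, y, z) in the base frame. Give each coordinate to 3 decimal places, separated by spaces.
-2.183 9.966 13.796

after link 1: o_1 = (-3.5355, 3.5355, 4.0000)
after link 2: o_2 = (-4.8296, 8.3652, 6.0000)
after link 3: o_3 = (-5.4295, 6.7403, 7.4142)
after link 4: o_4 = (-5.0126, 9.0482, 9.5355)
after link 5: o_5 = (-5.9407, 9.1655, 10.5962)
after link 6: o_6 = (-2.1827, 9.9660, 13.7957)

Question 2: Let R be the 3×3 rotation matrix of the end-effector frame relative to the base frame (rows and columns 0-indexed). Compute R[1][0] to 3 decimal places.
End-effector x-axis (col 0 of R) = (0.3974,0.8829,0.2500)
R[1][0] = 0.8829

0.883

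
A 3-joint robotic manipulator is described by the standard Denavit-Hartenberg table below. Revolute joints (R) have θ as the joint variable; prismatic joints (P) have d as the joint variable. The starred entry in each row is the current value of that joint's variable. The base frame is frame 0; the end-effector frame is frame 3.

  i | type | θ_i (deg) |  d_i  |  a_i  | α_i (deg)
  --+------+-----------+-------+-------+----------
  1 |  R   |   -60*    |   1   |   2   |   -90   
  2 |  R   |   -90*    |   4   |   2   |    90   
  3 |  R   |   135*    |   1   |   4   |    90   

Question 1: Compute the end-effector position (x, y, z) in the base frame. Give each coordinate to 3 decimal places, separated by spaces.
after link 1: o_1 = (1.0000, -1.7321, 1.0000)
after link 2: o_2 = (4.4641, 0.2679, 3.0000)
after link 3: o_3 = (6.4136, 2.5482, 0.1716)

6.414 2.548 0.172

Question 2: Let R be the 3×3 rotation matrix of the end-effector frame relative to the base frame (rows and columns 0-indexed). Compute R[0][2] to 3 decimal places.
End-effector z-axis (col 2 of R) = (0.6124,0.3536,0.7071)
R[0][2] = 0.6124

0.612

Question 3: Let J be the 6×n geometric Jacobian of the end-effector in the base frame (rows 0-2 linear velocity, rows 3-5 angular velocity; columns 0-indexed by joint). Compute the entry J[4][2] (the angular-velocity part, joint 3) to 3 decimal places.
0.866

axis z_2 = (-0.5000,0.8660,0.0000); lever o_n−o_2 = (1.9495,2.2802,-2.8284)
cross product → J_v[:, 2] = (-2.4495,-1.4142,-2.8284)
J_ω[:, 2] = z_2
entry J[4][2] = 0.8660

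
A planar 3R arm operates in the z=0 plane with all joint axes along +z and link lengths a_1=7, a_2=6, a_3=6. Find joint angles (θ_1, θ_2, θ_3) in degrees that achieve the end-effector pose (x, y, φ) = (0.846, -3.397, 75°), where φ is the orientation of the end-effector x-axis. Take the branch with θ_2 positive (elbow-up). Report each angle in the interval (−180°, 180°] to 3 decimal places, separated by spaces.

wrist centre = target − a_3·(cos φ, sin φ) = (-0.7069, -9.1926)
cos θ_2 = (85.0028−7²−6²)/(2·7·6) = 0.0000; θ_2 = 89.9981° (elbow-up)
β = atan2(-9.1926,-0.7069) = -94.3974°; ψ = atan2(6.0000,7.0002) = 40.6005°
θ_1 = β − ψ = -134.9979°
θ_3 = φ − θ_1 − θ_2 = 119.9998° (wrapped to (-180°,180°])

-134.998 89.998 120.000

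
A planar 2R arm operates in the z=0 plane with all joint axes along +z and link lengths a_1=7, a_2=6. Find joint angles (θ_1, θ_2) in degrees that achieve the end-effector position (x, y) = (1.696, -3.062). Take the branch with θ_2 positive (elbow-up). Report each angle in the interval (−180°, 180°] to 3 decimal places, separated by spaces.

-120.001 150.002

cos θ_2 = (12.2523−7²−6²)/(2·7·6) = -0.8660; θ_2 = 150.0022° (elbow-up)
β = atan2(-3.0620,1.6960) = -61.0185°; ψ = atan2(2.9998,1.8037) = 58.9822°
θ_1 = β − ψ = -120.0007°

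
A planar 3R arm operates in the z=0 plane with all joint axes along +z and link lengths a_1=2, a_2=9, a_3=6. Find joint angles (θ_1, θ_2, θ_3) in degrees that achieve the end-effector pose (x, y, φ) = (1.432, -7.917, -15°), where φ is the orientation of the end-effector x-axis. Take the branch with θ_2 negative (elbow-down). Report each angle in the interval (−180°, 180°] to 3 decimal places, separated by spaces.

0.008 -135.004 119.996

wrist centre = target − a_3·(cos φ, sin φ) = (-4.3636, -6.3641)
cos θ_2 = (59.5422−2²−9²)/(2·2·9) = -0.7072; θ_2 = -135.0044° (elbow-down)
β = atan2(-6.3641,-4.3636) = -124.4366°; ψ = atan2(-6.3635,-4.3645) = -124.4447°
θ_1 = β − ψ = 0.0081°
θ_3 = φ − θ_1 − θ_2 = 119.9963° (wrapped to (-180°,180°])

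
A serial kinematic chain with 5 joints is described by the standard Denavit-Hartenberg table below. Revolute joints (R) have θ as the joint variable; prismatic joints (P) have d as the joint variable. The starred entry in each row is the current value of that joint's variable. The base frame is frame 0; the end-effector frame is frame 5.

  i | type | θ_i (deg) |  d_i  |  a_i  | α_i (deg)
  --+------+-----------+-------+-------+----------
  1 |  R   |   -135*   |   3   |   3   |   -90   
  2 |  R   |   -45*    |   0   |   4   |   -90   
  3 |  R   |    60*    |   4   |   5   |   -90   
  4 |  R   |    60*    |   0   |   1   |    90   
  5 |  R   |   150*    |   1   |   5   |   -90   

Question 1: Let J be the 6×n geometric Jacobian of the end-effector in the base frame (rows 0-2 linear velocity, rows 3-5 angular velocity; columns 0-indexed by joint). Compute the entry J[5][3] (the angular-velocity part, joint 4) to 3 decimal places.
-0.612

axis z_3 = (0.0795,0.7866,-0.6124); lever o_n−o_3 = (-0.8043,-0.0151,-4.2063)
cross product → J_v[:, 3] = (-3.3178,0.8267,0.6314)
J_ω[:, 3] = z_3
entry J[5][3] = -0.6124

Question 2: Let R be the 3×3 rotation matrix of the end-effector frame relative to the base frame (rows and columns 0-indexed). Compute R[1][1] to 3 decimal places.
End-effector y-axis (col 1 of R) = (0.9968,-0.0638,0.0474)
R[1][1] = -0.0638

-0.064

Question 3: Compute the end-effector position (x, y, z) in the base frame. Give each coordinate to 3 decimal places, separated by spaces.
after link 1: o_1 = (-2.1213, -2.1213, 3.0000)
after link 2: o_2 = (-4.1213, -4.1213, 5.8284)
after link 3: o_3 = (-10.4332, -4.3095, 4.7678)
after link 4: o_4 = (-10.4314, -3.6953, 5.5569)
after link 5: o_5 = (-11.2375, -4.3246, 0.5615)

-11.237 -4.325 0.562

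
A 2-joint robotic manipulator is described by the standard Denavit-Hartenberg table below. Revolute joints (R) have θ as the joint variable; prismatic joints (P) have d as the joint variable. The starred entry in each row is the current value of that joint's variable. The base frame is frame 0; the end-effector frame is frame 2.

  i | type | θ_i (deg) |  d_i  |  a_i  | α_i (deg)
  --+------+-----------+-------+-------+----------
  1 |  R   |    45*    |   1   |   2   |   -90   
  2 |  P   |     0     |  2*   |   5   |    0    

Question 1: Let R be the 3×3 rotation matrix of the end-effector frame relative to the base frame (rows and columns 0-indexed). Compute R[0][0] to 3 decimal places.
0.707

End-effector x-axis (col 0 of R) = (0.7071,0.7071,0.0000)
R[0][0] = 0.7071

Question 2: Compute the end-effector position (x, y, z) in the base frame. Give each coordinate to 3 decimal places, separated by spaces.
after link 1: o_1 = (1.4142, 1.4142, 1.0000)
after link 2: o_2 = (3.5355, 6.3640, 1.0000)

3.536 6.364 1.000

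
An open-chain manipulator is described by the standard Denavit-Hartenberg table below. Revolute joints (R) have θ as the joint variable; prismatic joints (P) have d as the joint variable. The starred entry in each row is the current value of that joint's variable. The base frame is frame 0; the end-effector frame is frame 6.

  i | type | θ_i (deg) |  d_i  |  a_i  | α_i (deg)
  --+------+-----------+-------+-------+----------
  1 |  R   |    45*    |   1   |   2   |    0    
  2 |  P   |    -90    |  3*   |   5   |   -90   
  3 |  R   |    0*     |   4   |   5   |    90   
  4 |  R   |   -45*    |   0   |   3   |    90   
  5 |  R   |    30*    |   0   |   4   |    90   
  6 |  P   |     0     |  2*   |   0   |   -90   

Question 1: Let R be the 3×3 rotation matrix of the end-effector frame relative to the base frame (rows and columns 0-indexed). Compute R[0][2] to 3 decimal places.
End-effector z-axis (col 2 of R) = (-1.0000,0.0000,0.0000)
R[0][2] = -1.0000

-1.000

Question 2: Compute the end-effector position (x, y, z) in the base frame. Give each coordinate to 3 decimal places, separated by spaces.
after link 1: o_1 = (1.4142, 1.4142, 1.0000)
after link 2: o_2 = (4.9497, -2.1213, 4.0000)
after link 3: o_3 = (11.3137, -2.8284, 4.0000)
after link 4: o_4 = (11.3137, -5.8284, 4.0000)
after link 5: o_5 = (11.3137, -9.2925, 6.0000)
after link 6: o_6 = (11.3137, -10.2925, 4.2679)

11.314 -10.293 4.268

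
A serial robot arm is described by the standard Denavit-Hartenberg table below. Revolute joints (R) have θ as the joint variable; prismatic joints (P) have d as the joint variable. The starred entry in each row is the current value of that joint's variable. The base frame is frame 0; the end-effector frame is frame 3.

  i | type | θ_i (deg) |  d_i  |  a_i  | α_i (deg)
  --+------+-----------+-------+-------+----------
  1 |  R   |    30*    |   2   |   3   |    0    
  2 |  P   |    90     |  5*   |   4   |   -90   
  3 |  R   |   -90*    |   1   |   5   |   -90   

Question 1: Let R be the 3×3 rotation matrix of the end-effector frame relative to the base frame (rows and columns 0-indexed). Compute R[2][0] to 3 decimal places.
1.000

End-effector x-axis (col 0 of R) = (0.0000,0.0000,1.0000)
R[2][0] = 1.0000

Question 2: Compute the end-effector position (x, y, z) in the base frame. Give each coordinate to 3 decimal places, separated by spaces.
after link 1: o_1 = (2.5981, 1.5000, 2.0000)
after link 2: o_2 = (0.5981, 4.9641, 7.0000)
after link 3: o_3 = (-0.2679, 4.4641, 12.0000)

-0.268 4.464 12.000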